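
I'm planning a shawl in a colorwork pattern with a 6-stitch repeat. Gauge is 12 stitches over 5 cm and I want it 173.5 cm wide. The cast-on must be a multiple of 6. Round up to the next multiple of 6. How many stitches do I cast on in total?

12 / 5 = 2.4 sts per cm.
173.5 × 2.4 = 416.40 sts.
Next multiple of 6: 420.

Cast on 420 stitches.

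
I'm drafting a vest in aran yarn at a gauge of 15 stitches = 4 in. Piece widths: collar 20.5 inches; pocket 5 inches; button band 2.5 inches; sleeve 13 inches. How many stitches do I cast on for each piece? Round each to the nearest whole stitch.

Rate = 15/4 = 3.75 sts per in.
collar: 20.5 × 3.75 = 76.88 → 77.
pocket: 5 × 3.75 = 18.75 → 19.
button band: 2.5 × 3.75 = 9.38 → 9.
sleeve: 13 × 3.75 = 48.75 → 49.

collar 77; pocket 19; button band 9; sleeve 49.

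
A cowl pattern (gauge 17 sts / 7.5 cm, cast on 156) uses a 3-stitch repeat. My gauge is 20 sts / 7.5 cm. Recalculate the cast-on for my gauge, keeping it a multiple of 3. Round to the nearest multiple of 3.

156 × 20 / 17 = 183.53.
Nearest multiple of 3: 183.

183 stitches.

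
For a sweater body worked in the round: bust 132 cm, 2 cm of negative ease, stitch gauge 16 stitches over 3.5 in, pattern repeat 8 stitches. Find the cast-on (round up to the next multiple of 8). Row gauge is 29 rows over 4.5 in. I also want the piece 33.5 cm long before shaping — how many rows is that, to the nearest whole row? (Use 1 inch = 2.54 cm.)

Finished = 132 − 2 = 130 cm.
130 cm × 1/2.54 = 51.18 inches.
16/3.5 = 4.571 sts per in; 51.18 × 4.571 = 233.97 sts.
Next multiple of 8 → 240.
33.5 cm = 13.19 inches; × 6.444 = 85.00 → 85 rows.

Cast on 240 stitches; work 85 rows.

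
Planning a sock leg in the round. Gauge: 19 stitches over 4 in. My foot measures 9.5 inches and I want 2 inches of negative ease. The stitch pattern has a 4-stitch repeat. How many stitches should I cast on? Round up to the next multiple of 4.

Finished = 9.5 − 2 = 7.5 inches.
19 / 4 = 4.75 sts/in.
7.5 × 4.75 = 35.62 sts.
Next multiple of 4: 36.

CO 36 sts.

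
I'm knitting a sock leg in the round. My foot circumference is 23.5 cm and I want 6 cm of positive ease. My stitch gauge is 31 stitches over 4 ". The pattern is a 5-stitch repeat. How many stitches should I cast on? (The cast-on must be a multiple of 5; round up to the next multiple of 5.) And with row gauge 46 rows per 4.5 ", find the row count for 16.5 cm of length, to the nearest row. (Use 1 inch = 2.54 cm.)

Cast on 95 stitches; work 66 rows.

Finished = 23.5 + 6 = 29.5 cm.
29.5 cm × 1/2.54 = 11.61 inches.
31/4 = 7.75 sts per in; 11.61 × 7.75 = 90.01 sts.
Next multiple of 5 → 95.
16.5 cm = 6.50 inches; × 10.222 = 66.40 → 66 rows.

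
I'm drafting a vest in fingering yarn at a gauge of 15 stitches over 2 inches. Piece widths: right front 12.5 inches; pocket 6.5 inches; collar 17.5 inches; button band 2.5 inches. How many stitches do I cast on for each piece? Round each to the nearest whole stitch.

right front 94; pocket 49; collar 131; button band 19.

Rate = 15/2 = 7.5 sts per in.
right front: 12.5 × 7.5 = 93.75 → 94.
pocket: 6.5 × 7.5 = 48.75 → 49.
collar: 17.5 × 7.5 = 131.25 → 131.
button band: 2.5 × 7.5 = 18.75 → 19.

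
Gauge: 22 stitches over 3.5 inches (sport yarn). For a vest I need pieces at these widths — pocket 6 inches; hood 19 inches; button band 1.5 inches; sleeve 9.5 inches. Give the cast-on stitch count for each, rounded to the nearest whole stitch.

pocket 38; hood 119; button band 9; sleeve 60.

Rate = 22/3.5 = 6.286 sts per in.
pocket: 6 × 6.286 = 37.71 → 38.
hood: 19 × 6.286 = 119.43 → 119.
button band: 1.5 × 6.286 = 9.43 → 9.
sleeve: 9.5 × 6.286 = 59.71 → 60.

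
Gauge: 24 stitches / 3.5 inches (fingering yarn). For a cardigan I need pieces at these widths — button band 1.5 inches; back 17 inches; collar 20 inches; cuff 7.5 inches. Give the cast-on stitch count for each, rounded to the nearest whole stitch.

Rate = 24/3.5 = 6.857 sts per in.
button band: 1.5 × 6.857 = 10.29 → 10.
back: 17 × 6.857 = 116.57 → 117.
collar: 20 × 6.857 = 137.14 → 137.
cuff: 7.5 × 6.857 = 51.43 → 51.

button band 10; back 117; collar 137; cuff 51.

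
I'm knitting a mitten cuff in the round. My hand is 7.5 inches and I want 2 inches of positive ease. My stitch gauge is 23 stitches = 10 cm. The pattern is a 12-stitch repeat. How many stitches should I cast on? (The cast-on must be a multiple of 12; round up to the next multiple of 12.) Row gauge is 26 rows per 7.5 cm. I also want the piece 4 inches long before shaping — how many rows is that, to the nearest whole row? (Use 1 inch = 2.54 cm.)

Finished = 7.5 + 2 = 9.5 inches.
9.5 inches × 2.54 = 24.13 cm.
23/10 = 2.3 sts per cm; 24.13 × 2.3 = 55.50 sts.
Next multiple of 12 → 60.
4 inches = 10.16 cm; × 3.467 = 35.22 → 35 rows.

Cast on 60 stitches; work 35 rows.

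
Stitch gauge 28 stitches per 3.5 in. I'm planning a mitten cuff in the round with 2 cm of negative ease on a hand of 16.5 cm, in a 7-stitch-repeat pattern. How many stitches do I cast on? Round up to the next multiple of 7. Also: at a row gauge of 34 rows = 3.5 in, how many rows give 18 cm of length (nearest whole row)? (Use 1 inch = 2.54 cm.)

Finished = 16.5 − 2 = 14.5 cm.
14.5 cm × 1/2.54 = 5.71 inches.
28/3.5 = 8 sts per in; 5.71 × 8 = 45.67 sts.
Next multiple of 7 → 49.
18 cm = 7.09 inches; × 9.714 = 68.84 → 69 rows.

Cast on 49 stitches; work 69 rows.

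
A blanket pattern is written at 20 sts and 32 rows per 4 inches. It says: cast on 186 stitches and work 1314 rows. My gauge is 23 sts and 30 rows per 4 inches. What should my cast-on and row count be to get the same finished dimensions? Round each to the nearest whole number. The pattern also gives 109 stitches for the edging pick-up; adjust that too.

Cast on 214 stitches; work 1232 rows; edging pick-up 125 stitches.

Stitches: 186 × 23/20 = 213.90 → 214.
Rows: 1314 × 30/32 = 1231.88 → 1232.
edging pick-up: 109 × 23/20 = 125.35 → 125.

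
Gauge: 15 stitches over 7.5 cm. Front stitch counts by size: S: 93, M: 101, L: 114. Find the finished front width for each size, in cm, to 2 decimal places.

S 46.50 cm; M 50.50 cm; L 57.00 cm.

15/7.5 = 2 sts per cm.
S: 93 / 2 = 46.500 → 46.50 cm.
M: 101 / 2 = 50.500 → 50.50 cm.
L: 114 / 2 = 57.000 → 57.00 cm.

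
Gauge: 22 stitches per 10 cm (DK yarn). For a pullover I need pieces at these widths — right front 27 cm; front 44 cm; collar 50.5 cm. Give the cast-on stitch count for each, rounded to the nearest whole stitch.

right front 59; front 97; collar 111.

Rate = 22/10 = 2.2 sts per cm.
right front: 27 × 2.2 = 59.40 → 59.
front: 44 × 2.2 = 96.80 → 97.
collar: 50.5 × 2.2 = 111.10 → 111.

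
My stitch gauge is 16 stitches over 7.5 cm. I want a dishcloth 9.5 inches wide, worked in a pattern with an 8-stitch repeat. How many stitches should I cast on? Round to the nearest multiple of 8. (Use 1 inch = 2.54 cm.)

CO 48 sts.

9.5 in = 9.5 × 2.54 = 24.13 cm.
16 / 7.5 = 2.133 sts/cm.
24.13 × 2.133 = 51.48 sts.
→ 48.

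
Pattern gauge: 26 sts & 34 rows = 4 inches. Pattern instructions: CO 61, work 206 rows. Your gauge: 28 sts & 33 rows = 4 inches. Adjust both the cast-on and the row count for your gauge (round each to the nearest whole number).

Cast on 66 stitches; work 200 rows.

Stitches: 61 × 28/26 = 65.69 → 66.
Rows: 206 × 33/34 = 199.94 → 200.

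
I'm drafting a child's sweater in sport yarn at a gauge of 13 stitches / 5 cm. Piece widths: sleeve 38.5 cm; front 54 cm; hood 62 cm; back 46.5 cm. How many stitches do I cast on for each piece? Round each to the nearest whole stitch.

Rate = 13/5 = 2.6 sts per cm.
sleeve: 38.5 × 2.6 = 100.10 → 100.
front: 54 × 2.6 = 140.40 → 140.
hood: 62 × 2.6 = 161.20 → 161.
back: 46.5 × 2.6 = 120.90 → 121.

sleeve 100; front 140; hood 161; back 121.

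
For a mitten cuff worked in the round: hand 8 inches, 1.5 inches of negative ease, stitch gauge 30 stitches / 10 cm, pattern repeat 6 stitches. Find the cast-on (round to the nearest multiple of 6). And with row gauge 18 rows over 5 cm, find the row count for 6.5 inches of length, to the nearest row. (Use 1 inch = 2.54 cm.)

Finished = 8 − 1.5 = 6.5 inches.
6.5 inches × 2.54 = 16.51 cm.
30/10 = 3 sts per cm; 16.51 × 3 = 49.53 sts.
Nearest multiple of 6 → 48.
6.5 inches = 16.51 cm; × 3.6 = 59.44 → 59 rows.

Cast on 48 stitches; work 59 rows.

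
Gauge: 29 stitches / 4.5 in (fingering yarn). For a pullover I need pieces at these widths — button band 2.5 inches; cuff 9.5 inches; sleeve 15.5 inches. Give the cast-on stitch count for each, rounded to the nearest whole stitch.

button band 16; cuff 61; sleeve 100.

Rate = 29/4.5 = 6.444 sts per in.
button band: 2.5 × 6.444 = 16.11 → 16.
cuff: 9.5 × 6.444 = 61.22 → 61.
sleeve: 15.5 × 6.444 = 99.89 → 100.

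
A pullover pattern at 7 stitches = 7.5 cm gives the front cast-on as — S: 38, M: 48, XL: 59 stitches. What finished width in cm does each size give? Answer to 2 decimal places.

7/7.5 = 0.933 sts per cm.
S: 38 / 0.933 = 40.714 → 40.71 cm.
M: 48 / 0.933 = 51.429 → 51.43 cm.
XL: 59 / 0.933 = 63.214 → 63.21 cm.

S 40.71 cm; M 51.43 cm; XL 63.21 cm.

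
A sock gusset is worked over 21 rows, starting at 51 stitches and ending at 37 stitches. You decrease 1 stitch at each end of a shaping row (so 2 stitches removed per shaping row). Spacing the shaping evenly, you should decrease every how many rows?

Decrease every 3rd row.

Stitches to remove: |37 − 51| = 14.
Shaping rows needed: 14 / 2 = 7.
21 rows / 7 = every 3 rows.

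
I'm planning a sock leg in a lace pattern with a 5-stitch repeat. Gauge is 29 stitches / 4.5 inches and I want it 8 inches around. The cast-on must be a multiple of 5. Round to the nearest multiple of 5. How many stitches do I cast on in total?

50 stitches.

29 / 4.5 = 6.444 sts per inch.
8 × 6.444 = 51.56 sts.
Nearest multiple of 5: 50.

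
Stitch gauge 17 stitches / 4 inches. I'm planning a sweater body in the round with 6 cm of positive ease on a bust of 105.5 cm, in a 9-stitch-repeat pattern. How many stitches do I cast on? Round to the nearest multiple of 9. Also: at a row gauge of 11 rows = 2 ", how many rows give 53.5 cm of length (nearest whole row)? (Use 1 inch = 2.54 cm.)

Cast on 189 stitches; work 116 rows.

Finished = 105.5 + 6 = 111.5 cm.
111.5 cm × 1/2.54 = 43.90 inches.
17/4 = 4.25 sts per in; 43.90 × 4.25 = 186.56 sts.
Nearest multiple of 9 → 189.
53.5 cm = 21.06 inches; × 5.5 = 115.85 → 116 rows.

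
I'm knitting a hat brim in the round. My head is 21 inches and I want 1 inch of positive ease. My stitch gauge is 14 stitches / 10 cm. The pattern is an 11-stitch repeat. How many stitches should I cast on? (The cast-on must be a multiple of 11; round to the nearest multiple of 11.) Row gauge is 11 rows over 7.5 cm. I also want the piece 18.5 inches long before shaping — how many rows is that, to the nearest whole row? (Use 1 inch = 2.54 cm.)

Finished = 21 + 1 = 22 inches.
22 inches × 2.54 = 55.88 cm.
14/10 = 1.4 sts per cm; 55.88 × 1.4 = 78.23 sts.
Nearest multiple of 11 → 77.
18.5 inches = 46.99 cm; × 1.467 = 68.92 → 69 rows.

Cast on 77 stitches; work 69 rows.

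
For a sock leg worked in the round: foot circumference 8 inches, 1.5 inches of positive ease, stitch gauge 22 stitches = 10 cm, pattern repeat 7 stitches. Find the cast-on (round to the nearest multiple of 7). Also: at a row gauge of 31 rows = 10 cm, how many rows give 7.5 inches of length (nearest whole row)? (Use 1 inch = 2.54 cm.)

Cast on 56 stitches; work 59 rows.

Finished = 8 + 1.5 = 9.5 inches.
9.5 inches × 2.54 = 24.13 cm.
22/10 = 2.2 sts per cm; 24.13 × 2.2 = 53.09 sts.
Nearest multiple of 7 → 56.
7.5 inches = 19.05 cm; × 3.1 = 59.05 → 59 rows.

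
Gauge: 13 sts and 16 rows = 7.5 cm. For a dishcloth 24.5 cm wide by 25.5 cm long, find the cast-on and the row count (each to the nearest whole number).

Stitch gauge = 13/7.5 = 1.733 sts/cm; 24.5 × 1.733 = 42.47 → 42 sts.
Row gauge = 16/7.5 = 2.133 rows/cm; 25.5 × 2.133 = 54.40 → 54 rows.

Cast on 42 stitches and work 54 rows.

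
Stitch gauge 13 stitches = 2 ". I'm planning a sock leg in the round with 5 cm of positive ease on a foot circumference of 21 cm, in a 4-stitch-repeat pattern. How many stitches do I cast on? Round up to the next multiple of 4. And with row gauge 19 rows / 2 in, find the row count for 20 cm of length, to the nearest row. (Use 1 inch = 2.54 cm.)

Finished = 21 + 5 = 26 cm.
26 cm × 1/2.54 = 10.24 inches.
13/2 = 6.5 sts per in; 10.24 × 6.5 = 66.54 sts.
Next multiple of 4 → 68.
20 cm = 7.87 inches; × 9.5 = 74.80 → 75 rows.

Cast on 68 stitches; work 75 rows.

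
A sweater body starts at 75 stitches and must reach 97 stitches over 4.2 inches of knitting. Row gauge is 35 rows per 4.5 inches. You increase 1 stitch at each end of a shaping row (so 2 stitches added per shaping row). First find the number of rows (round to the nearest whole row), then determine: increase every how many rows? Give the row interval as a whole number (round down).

Rows = 4.2 × 7.778 = 32.7 → 33 rows.
Stitches to add: 22 → 11 shaping rows (at 2 st each).
33 / 11 = 3.00 → every 3 rows.

Increase every 3rd row.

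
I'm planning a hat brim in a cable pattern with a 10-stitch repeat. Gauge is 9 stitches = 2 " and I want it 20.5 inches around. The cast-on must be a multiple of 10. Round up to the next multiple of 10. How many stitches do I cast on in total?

9 / 2 = 4.5 sts per inch.
20.5 × 4.5 = 92.25 sts.
Next multiple of 10: 100.

CO 100 sts.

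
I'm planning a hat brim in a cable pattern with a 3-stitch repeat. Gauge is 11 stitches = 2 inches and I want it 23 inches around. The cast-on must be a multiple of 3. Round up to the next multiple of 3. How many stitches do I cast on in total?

129 stitches.

11 / 2 = 5.5 sts per inch.
23 × 5.5 = 126.50 sts.
Next multiple of 3: 129.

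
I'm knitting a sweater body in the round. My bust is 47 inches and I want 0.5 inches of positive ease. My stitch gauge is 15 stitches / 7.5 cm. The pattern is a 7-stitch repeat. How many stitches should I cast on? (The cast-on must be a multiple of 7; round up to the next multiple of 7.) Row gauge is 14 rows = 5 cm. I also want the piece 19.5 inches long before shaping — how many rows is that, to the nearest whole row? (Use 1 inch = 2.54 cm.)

Cast on 245 stitches; work 139 rows.

Finished = 47 + 0.5 = 47.5 inches.
47.5 inches × 2.54 = 120.65 cm.
15/7.5 = 2 sts per cm; 120.65 × 2 = 241.30 sts.
Next multiple of 7 → 245.
19.5 inches = 49.53 cm; × 2.8 = 138.68 → 139 rows.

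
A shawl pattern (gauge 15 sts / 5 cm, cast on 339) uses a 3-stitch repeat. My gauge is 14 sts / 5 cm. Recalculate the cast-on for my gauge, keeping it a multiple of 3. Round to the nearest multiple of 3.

339 × 14 / 15 = 316.40.
Nearest multiple of 3: 315.

Cast on 315 stitches.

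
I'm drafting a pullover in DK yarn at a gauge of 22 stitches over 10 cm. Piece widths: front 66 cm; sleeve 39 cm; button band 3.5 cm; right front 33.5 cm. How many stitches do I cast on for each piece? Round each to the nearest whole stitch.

Rate = 22/10 = 2.2 sts per cm.
front: 66 × 2.2 = 145.20 → 145.
sleeve: 39 × 2.2 = 85.80 → 86.
button band: 3.5 × 2.2 = 7.70 → 8.
right front: 33.5 × 2.2 = 73.70 → 74.

front 145; sleeve 86; button band 8; right front 74.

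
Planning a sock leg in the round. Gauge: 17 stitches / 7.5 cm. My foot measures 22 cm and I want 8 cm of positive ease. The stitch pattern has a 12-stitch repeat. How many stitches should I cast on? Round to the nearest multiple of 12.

Finished = 22 + 8 = 30 cm.
17 / 7.5 = 2.267 sts/cm.
30 × 2.267 = 68.00 sts.
Nearest multiple of 12: 72.

72 stitches.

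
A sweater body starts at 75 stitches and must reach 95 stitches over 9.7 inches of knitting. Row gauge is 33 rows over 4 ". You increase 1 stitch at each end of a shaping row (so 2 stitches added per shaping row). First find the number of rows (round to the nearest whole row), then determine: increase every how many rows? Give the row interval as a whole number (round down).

Rows = 9.7 × 8.25 = 80.0 → 80 rows.
Stitches to add: 20 → 10 shaping rows (at 2 st each).
80 / 10 = 8.00 → every 8 rows.

Increase every 8th row.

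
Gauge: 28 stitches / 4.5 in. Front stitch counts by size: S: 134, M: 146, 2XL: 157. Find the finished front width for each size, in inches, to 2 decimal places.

S 21.54 inches; M 23.46 inches; 2XL 25.23 inches.

28/4.5 = 6.222 sts per in.
S: 134 / 6.222 = 21.536 → 21.54 in.
M: 146 / 6.222 = 23.464 → 23.46 in.
2XL: 157 / 6.222 = 25.232 → 25.23 in.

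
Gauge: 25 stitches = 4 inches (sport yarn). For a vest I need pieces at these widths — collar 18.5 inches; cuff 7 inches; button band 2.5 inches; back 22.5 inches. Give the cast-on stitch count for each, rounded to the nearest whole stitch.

Rate = 25/4 = 6.25 sts per in.
collar: 18.5 × 6.25 = 115.62 → 116.
cuff: 7 × 6.25 = 43.75 → 44.
button band: 2.5 × 6.25 = 15.62 → 16.
back: 22.5 × 6.25 = 140.62 → 141.

collar 116; cuff 44; button band 16; back 141.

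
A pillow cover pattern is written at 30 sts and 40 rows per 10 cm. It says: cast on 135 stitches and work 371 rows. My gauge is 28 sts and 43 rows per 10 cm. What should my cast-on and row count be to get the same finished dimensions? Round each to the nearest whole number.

Stitches: 135 × 28/30 = 126.00 → 126.
Rows: 371 × 43/40 = 398.82 → 399.

Cast on 126 stitches; work 399 rows.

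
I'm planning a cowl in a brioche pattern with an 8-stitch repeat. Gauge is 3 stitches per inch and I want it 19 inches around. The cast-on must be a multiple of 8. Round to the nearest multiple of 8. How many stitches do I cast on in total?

3 / 1 = 3 sts per inch.
19 × 3 = 57.00 sts.
Nearest multiple of 8: 56.

56 stitches.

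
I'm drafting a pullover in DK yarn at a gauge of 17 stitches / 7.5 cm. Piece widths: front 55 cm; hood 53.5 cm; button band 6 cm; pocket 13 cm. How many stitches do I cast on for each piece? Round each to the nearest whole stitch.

Rate = 17/7.5 = 2.267 sts per cm.
front: 55 × 2.267 = 124.67 → 125.
hood: 53.5 × 2.267 = 121.27 → 121.
button band: 6 × 2.267 = 13.60 → 14.
pocket: 13 × 2.267 = 29.47 → 29.

front 125; hood 121; button band 14; pocket 29.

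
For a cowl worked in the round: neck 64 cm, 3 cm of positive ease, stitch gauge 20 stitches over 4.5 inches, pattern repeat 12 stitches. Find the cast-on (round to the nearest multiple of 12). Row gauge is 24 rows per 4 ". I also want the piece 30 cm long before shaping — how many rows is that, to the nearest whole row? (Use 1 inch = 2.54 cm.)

Cast on 120 stitches; work 71 rows.

Finished = 64 + 3 = 67 cm.
67 cm × 1/2.54 = 26.38 inches.
20/4.5 = 4.444 sts per in; 26.38 × 4.444 = 117.24 sts.
Nearest multiple of 12 → 120.
30 cm = 11.81 inches; × 6 = 70.87 → 71 rows.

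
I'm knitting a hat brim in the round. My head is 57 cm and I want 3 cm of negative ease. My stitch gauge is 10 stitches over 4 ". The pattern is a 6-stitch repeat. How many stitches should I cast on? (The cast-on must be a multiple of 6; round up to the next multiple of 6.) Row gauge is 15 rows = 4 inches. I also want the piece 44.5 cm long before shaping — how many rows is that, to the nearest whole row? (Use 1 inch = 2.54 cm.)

Cast on 54 stitches; work 66 rows.

Finished = 57 − 3 = 54 cm.
54 cm × 1/2.54 = 21.26 inches.
10/4 = 2.5 sts per in; 21.26 × 2.5 = 53.15 sts.
Next multiple of 6 → 54.
44.5 cm = 17.52 inches; × 3.75 = 65.70 → 66 rows.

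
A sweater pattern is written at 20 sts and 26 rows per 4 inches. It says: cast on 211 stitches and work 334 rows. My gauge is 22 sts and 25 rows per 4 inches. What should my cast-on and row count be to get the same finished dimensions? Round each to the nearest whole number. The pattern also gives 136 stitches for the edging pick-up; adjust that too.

Stitches: 211 × 22/20 = 232.10 → 232.
Rows: 334 × 25/26 = 321.15 → 321.
edging pick-up: 136 × 22/20 = 149.60 → 150.

Cast on 232 stitches; work 321 rows; edging pick-up 150 stitches.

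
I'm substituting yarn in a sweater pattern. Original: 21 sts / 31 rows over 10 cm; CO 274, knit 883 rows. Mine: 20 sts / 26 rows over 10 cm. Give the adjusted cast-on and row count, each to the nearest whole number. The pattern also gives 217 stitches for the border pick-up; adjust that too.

Stitches: 274 × 20/21 = 260.95 → 261.
Rows: 883 × 26/31 = 740.58 → 741.
border pick-up: 217 × 20/21 = 206.67 → 207.

Cast on 261 stitches; work 741 rows; border pick-up 207 stitches.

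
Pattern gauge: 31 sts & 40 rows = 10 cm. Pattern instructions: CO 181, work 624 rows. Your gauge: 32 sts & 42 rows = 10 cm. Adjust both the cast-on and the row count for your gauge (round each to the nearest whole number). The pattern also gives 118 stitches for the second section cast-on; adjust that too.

Cast on 187 stitches; work 655 rows; second section cast-on 122 stitches.

Stitches: 181 × 32/31 = 186.84 → 187.
Rows: 624 × 42/40 = 655.20 → 655.
second section cast-on: 118 × 32/31 = 121.81 → 122.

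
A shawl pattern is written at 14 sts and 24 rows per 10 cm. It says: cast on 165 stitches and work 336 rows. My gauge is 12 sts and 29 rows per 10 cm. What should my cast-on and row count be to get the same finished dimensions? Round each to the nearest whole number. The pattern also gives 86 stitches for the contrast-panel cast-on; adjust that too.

Cast on 141 stitches; work 406 rows; contrast-panel cast-on 74 stitches.

Stitches: 165 × 12/14 = 141.43 → 141.
Rows: 336 × 29/24 = 406.00 → 406.
contrast-panel cast-on: 86 × 12/14 = 73.71 → 74.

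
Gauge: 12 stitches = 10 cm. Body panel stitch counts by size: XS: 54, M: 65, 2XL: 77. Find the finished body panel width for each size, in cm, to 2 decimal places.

XS 45.00 cm; M 54.17 cm; 2XL 64.17 cm.

12/10 = 1.2 sts per cm.
XS: 54 / 1.2 = 45.000 → 45.00 cm.
M: 65 / 1.2 = 54.167 → 54.17 cm.
2XL: 77 / 1.2 = 64.167 → 64.17 cm.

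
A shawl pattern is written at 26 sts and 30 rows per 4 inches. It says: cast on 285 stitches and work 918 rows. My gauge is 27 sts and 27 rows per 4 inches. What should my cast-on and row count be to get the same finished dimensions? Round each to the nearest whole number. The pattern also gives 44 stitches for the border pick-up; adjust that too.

Stitches: 285 × 27/26 = 295.96 → 296.
Rows: 918 × 27/30 = 826.20 → 826.
border pick-up: 44 × 27/26 = 45.69 → 46.

Cast on 296 stitches; work 826 rows; border pick-up 46 stitches.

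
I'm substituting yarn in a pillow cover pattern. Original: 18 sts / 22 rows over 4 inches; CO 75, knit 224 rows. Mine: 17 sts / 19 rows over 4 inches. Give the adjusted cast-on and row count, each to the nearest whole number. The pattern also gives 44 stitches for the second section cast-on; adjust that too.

Cast on 71 stitches; work 193 rows; second section cast-on 42 stitches.

Stitches: 75 × 17/18 = 70.83 → 71.
Rows: 224 × 19/22 = 193.45 → 193.
second section cast-on: 44 × 17/18 = 41.56 → 42.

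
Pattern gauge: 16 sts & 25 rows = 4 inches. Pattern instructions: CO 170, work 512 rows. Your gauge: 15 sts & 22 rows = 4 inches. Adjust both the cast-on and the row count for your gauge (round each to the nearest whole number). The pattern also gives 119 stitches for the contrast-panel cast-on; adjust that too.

Stitches: 170 × 15/16 = 159.38 → 159.
Rows: 512 × 22/25 = 450.56 → 451.
contrast-panel cast-on: 119 × 15/16 = 111.56 → 112.

Cast on 159 stitches; work 451 rows; contrast-panel cast-on 112 stitches.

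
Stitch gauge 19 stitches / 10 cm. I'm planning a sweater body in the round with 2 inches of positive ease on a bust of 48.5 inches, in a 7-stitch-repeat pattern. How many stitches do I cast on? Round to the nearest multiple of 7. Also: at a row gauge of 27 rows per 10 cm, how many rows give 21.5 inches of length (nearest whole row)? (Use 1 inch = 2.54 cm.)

Cast on 245 stitches; work 147 rows.

Finished = 48.5 + 2 = 50.5 inches.
50.5 inches × 2.54 = 128.27 cm.
19/10 = 1.9 sts per cm; 128.27 × 1.9 = 243.71 sts.
Nearest multiple of 7 → 245.
21.5 inches = 54.61 cm; × 2.7 = 147.45 → 147 rows.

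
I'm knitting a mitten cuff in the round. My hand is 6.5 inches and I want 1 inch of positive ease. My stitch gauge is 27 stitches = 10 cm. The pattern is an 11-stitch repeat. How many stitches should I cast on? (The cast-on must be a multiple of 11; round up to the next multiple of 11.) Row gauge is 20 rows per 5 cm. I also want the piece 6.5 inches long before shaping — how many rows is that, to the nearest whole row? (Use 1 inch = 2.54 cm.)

Cast on 55 stitches; work 66 rows.

Finished = 6.5 + 1 = 7.5 inches.
7.5 inches × 2.54 = 19.05 cm.
27/10 = 2.7 sts per cm; 19.05 × 2.7 = 51.44 sts.
Next multiple of 11 → 55.
6.5 inches = 16.51 cm; × 4 = 66.04 → 66 rows.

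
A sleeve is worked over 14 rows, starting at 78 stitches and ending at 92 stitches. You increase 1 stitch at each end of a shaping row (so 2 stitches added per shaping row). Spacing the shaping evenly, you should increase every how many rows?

Stitches to add: |92 − 78| = 14.
Shaping rows needed: 14 / 2 = 7.
14 rows / 7 = every 2 rows.

Increase every 2nd row.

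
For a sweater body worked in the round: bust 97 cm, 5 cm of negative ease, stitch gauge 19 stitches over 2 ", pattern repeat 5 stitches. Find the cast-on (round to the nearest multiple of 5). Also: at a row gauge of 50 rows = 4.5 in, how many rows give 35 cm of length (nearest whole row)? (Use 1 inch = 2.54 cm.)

Finished = 97 − 5 = 92 cm.
92 cm × 1/2.54 = 36.22 inches.
19/2 = 9.5 sts per in; 36.22 × 9.5 = 344.09 sts.
Nearest multiple of 5 → 345.
35 cm = 13.78 inches; × 11.111 = 153.11 → 153 rows.

Cast on 345 stitches; work 153 rows.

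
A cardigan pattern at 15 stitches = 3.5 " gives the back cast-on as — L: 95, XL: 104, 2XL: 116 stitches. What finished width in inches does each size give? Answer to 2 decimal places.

L 22.17 inches; XL 24.27 inches; 2XL 27.07 inches.

15/3.5 = 4.286 sts per in.
L: 95 / 4.286 = 22.167 → 22.17 in.
XL: 104 / 4.286 = 24.267 → 24.27 in.
2XL: 116 / 4.286 = 27.067 → 27.07 in.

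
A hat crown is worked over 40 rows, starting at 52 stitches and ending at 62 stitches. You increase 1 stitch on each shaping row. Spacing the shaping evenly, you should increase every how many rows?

Stitches to add: |62 − 52| = 10.
Shaping rows needed: 10 / 1 = 10.
40 rows / 10 = every 4 rows.

Increase every 4th row.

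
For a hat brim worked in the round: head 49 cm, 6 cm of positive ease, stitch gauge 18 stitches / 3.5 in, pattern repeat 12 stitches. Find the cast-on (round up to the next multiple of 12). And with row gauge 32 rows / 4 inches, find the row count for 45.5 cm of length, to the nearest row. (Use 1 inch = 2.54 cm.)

Finished = 49 + 6 = 55 cm.
55 cm × 1/2.54 = 21.65 inches.
18/3.5 = 5.143 sts per in; 21.65 × 5.143 = 111.36 sts.
Next multiple of 12 → 120.
45.5 cm = 17.91 inches; × 8 = 143.31 → 143 rows.

Cast on 120 stitches; work 143 rows.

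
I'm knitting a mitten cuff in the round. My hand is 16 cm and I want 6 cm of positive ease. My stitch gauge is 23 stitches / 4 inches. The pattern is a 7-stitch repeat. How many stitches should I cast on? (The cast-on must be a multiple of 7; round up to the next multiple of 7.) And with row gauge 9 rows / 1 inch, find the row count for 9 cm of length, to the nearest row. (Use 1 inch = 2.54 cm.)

Finished = 16 + 6 = 22 cm.
22 cm × 1/2.54 = 8.66 inches.
23/4 = 5.75 sts per in; 8.66 × 5.75 = 49.80 sts.
Next multiple of 7 → 56.
9 cm = 3.54 inches; × 9 = 31.89 → 32 rows.

Cast on 56 stitches; work 32 rows.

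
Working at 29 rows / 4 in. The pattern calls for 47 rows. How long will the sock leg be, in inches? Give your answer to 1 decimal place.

29 rows / 4 inch = 7.25 rows per inch.
47 / 7.25 = 6.48 inches.

6.5 inches.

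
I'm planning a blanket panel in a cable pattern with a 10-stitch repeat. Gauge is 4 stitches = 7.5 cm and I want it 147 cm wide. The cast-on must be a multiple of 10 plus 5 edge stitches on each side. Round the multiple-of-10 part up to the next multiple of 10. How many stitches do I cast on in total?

80 stitches.

4 / 7.5 = 0.533 sts per cm.
147 × 0.533 = 78.40 sts.
Less 10 edge sts → 68.40 for the repeat.
Next multiple of 10: 70.
Add back 10 edge sts → 80.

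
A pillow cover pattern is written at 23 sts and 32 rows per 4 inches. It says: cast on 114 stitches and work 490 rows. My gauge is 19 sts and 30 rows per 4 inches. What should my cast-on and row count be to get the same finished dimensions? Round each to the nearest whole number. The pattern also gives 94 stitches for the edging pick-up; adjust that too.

Stitches: 114 × 19/23 = 94.17 → 94.
Rows: 490 × 30/32 = 459.38 → 459.
edging pick-up: 94 × 19/23 = 77.65 → 78.

Cast on 94 stitches; work 459 rows; edging pick-up 78 stitches.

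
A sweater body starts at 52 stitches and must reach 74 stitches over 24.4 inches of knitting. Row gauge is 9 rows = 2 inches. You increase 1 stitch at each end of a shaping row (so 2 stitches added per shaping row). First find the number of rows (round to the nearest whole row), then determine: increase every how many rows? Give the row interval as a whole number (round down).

Rows = 24.4 × 4.5 = 109.8 → 110 rows.
Stitches to add: 22 → 11 shaping rows (at 2 st each).
110 / 11 = 10.00 → every 10 rows.

Increase every 10th row.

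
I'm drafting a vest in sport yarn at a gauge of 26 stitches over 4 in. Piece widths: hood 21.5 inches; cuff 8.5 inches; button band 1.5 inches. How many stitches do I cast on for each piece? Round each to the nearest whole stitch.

Rate = 26/4 = 6.5 sts per in.
hood: 21.5 × 6.5 = 139.75 → 140.
cuff: 8.5 × 6.5 = 55.25 → 55.
button band: 1.5 × 6.5 = 9.75 → 10.

hood 140; cuff 55; button band 10.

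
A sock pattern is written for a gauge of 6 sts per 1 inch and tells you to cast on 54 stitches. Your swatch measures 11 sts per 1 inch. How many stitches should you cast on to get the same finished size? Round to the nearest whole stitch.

Scale factor = 11 / 6 = 1.833.
54 × 11 / 6 = 99.00 sts.

Cast on 99 stitches.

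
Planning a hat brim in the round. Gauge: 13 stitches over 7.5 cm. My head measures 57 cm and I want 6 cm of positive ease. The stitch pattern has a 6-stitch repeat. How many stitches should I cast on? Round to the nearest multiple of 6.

Finished = 57 + 6 = 63 cm.
13 / 7.5 = 1.733 sts/cm.
63 × 1.733 = 109.20 sts.
Nearest multiple of 6: 108.

Cast on 108 stitches.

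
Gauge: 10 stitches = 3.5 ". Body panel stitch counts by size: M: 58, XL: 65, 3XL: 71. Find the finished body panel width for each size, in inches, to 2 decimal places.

10/3.5 = 2.857 sts per in.
M: 58 / 2.857 = 20.300 → 20.30 in.
XL: 65 / 2.857 = 22.750 → 22.75 in.
3XL: 71 / 2.857 = 24.850 → 24.85 in.

M 20.30 inches; XL 22.75 inches; 3XL 24.85 inches.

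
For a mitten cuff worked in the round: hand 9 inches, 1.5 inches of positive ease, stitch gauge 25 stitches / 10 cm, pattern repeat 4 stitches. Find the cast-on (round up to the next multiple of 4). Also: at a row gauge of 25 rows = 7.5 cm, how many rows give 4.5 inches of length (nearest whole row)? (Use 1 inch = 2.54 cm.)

Finished = 9 + 1.5 = 10.5 inches.
10.5 inches × 2.54 = 26.67 cm.
25/10 = 2.5 sts per cm; 26.67 × 2.5 = 66.67 sts.
Next multiple of 4 → 68.
4.5 inches = 11.43 cm; × 3.333 = 38.10 → 38 rows.

Cast on 68 stitches; work 38 rows.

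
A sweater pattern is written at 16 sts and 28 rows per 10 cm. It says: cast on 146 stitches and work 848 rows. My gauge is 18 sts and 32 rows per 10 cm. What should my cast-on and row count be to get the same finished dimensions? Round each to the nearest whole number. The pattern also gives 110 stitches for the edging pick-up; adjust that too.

Cast on 164 stitches; work 969 rows; edging pick-up 124 stitches.

Stitches: 146 × 18/16 = 164.25 → 164.
Rows: 848 × 32/28 = 969.14 → 969.
edging pick-up: 110 × 18/16 = 123.75 → 124.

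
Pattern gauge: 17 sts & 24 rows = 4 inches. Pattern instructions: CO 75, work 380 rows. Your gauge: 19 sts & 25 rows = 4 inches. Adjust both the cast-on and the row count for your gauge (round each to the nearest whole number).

Cast on 84 stitches; work 396 rows.

Stitches: 75 × 19/17 = 83.82 → 84.
Rows: 380 × 25/24 = 395.83 → 396.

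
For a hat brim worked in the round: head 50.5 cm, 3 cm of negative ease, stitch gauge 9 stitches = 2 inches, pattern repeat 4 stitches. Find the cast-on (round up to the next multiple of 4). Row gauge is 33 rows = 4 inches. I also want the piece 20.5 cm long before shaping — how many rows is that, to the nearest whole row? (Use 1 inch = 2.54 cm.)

Cast on 88 stitches; work 67 rows.

Finished = 50.5 − 3 = 47.5 cm.
47.5 cm × 1/2.54 = 18.70 inches.
9/2 = 4.5 sts per in; 18.70 × 4.5 = 84.15 sts.
Next multiple of 4 → 88.
20.5 cm = 8.07 inches; × 8.25 = 66.58 → 67 rows.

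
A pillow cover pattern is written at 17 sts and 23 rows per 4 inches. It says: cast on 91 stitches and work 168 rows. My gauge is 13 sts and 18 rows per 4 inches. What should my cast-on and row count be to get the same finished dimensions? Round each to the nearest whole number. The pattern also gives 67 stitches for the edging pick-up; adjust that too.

Stitches: 91 × 13/17 = 69.59 → 70.
Rows: 168 × 18/23 = 131.48 → 131.
edging pick-up: 67 × 13/17 = 51.24 → 51.

Cast on 70 stitches; work 131 rows; edging pick-up 51 stitches.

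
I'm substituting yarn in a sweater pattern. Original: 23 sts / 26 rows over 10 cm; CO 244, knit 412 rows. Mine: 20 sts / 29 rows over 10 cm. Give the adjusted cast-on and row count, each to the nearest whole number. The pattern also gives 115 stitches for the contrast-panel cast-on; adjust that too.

Cast on 212 stitches; work 460 rows; contrast-panel cast-on 100 stitches.

Stitches: 244 × 20/23 = 212.17 → 212.
Rows: 412 × 29/26 = 459.54 → 460.
contrast-panel cast-on: 115 × 20/23 = 100.00 → 100.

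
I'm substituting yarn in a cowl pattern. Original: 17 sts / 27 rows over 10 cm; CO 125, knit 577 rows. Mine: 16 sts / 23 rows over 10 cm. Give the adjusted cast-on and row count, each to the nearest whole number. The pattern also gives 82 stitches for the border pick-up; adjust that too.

Cast on 118 stitches; work 492 rows; border pick-up 77 stitches.

Stitches: 125 × 16/17 = 117.65 → 118.
Rows: 577 × 23/27 = 491.52 → 492.
border pick-up: 82 × 16/17 = 77.18 → 77.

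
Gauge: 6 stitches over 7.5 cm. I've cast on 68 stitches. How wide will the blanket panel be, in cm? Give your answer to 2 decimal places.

6 stitches / 7.5 cm = 0.8 stitches per cm.
68 / 0.8 = 85.000 cm.

85.00 cm.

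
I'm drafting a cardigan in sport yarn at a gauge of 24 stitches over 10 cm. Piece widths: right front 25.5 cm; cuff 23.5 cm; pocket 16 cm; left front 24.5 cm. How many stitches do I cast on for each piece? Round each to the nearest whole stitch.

right front 61; cuff 56; pocket 38; left front 59.

Rate = 24/10 = 2.4 sts per cm.
right front: 25.5 × 2.4 = 61.20 → 61.
cuff: 23.5 × 2.4 = 56.40 → 56.
pocket: 16 × 2.4 = 38.40 → 38.
left front: 24.5 × 2.4 = 58.80 → 59.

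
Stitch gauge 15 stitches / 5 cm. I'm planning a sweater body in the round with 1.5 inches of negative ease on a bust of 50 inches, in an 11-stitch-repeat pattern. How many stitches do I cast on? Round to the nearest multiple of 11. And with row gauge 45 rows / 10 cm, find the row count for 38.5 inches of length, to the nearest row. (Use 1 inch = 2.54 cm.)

Cast on 374 stitches; work 440 rows.

Finished = 50 − 1.5 = 48.5 inches.
48.5 inches × 2.54 = 123.19 cm.
15/5 = 3 sts per cm; 123.19 × 3 = 369.57 sts.
Nearest multiple of 11 → 374.
38.5 inches = 97.79 cm; × 4.5 = 440.06 → 440 rows.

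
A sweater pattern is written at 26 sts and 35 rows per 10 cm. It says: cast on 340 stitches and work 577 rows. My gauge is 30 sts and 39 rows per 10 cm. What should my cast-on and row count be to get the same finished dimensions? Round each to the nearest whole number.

Stitches: 340 × 30/26 = 392.31 → 392.
Rows: 577 × 39/35 = 642.94 → 643.

Cast on 392 stitches; work 643 rows.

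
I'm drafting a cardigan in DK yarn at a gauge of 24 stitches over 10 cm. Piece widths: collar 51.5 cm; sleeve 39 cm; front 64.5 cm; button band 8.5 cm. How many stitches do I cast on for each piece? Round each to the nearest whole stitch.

collar 124; sleeve 94; front 155; button band 20.

Rate = 24/10 = 2.4 sts per cm.
collar: 51.5 × 2.4 = 123.60 → 124.
sleeve: 39 × 2.4 = 93.60 → 94.
front: 64.5 × 2.4 = 154.80 → 155.
button band: 8.5 × 2.4 = 20.40 → 20.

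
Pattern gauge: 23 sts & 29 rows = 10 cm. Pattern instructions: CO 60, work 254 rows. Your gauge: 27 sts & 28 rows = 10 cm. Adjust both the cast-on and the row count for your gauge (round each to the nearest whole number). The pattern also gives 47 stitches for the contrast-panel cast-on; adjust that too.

Cast on 70 stitches; work 245 rows; contrast-panel cast-on 55 stitches.

Stitches: 60 × 27/23 = 70.43 → 70.
Rows: 254 × 28/29 = 245.24 → 245.
contrast-panel cast-on: 47 × 27/23 = 55.17 → 55.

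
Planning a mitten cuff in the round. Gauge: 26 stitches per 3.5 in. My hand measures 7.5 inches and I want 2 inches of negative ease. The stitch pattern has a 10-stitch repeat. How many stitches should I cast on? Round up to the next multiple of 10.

Finished = 7.5 − 2 = 5.5 inches.
26 / 3.5 = 7.429 sts/in.
5.5 × 7.429 = 40.86 sts.
Next multiple of 10: 50.

CO 50 sts.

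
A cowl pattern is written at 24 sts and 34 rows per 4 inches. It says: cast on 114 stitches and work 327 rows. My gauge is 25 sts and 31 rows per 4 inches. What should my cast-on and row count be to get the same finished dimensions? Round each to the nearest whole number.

Stitches: 114 × 25/24 = 118.75 → 119.
Rows: 327 × 31/34 = 298.15 → 298.

Cast on 119 stitches; work 298 rows.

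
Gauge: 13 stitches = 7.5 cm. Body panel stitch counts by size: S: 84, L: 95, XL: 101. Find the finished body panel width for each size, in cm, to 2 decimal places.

13/7.5 = 1.733 sts per cm.
S: 84 / 1.733 = 48.462 → 48.46 cm.
L: 95 / 1.733 = 54.808 → 54.81 cm.
XL: 101 / 1.733 = 58.269 → 58.27 cm.

S 48.46 cm; L 54.81 cm; XL 58.27 cm.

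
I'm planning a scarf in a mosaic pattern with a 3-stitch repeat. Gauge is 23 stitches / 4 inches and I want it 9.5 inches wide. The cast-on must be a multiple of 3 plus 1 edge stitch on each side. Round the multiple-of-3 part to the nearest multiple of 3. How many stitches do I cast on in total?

56 stitches.

23 / 4 = 5.75 sts per inch.
9.5 × 5.75 = 54.62 sts.
Less 2 edge sts → 52.62 for the repeat.
Nearest multiple of 3: 54.
Add back 2 edge sts → 56.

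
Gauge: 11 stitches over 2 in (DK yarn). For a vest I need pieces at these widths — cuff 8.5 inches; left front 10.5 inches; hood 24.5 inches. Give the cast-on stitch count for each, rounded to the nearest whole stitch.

Rate = 11/2 = 5.5 sts per in.
cuff: 8.5 × 5.5 = 46.75 → 47.
left front: 10.5 × 5.5 = 57.75 → 58.
hood: 24.5 × 5.5 = 134.75 → 135.

cuff 47; left front 58; hood 135.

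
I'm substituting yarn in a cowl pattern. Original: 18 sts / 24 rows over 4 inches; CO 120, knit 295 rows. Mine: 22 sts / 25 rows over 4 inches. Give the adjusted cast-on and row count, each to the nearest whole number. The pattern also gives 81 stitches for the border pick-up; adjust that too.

Stitches: 120 × 22/18 = 146.67 → 147.
Rows: 295 × 25/24 = 307.29 → 307.
border pick-up: 81 × 22/18 = 99.00 → 99.

Cast on 147 stitches; work 307 rows; border pick-up 99 stitches.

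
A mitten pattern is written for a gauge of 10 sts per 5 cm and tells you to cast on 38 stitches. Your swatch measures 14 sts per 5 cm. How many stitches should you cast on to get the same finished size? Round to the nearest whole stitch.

CO 53 sts.

Scale factor = 14 / 10 = 1.400.
38 × 14 / 10 = 53.20 sts.
→ 53 sts.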